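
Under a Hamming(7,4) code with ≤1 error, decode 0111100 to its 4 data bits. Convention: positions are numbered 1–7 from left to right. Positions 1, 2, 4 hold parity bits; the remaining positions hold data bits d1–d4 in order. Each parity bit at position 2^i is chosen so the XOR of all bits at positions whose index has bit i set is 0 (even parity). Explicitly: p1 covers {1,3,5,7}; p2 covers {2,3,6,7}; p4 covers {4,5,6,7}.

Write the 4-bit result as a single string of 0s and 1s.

s1 (pos 1,3,5,7): 0⊕1⊕1⊕0 = 0
s2 (pos 2,3,6,7): 1⊕1⊕0⊕0 = 0
s4 (pos 4,5,6,7): 1⊕1⊕0⊕0 = 0
Syndrome s4…s1 = 000 → no error.
Read data bits from positions 3,5,6,7: 1100

1100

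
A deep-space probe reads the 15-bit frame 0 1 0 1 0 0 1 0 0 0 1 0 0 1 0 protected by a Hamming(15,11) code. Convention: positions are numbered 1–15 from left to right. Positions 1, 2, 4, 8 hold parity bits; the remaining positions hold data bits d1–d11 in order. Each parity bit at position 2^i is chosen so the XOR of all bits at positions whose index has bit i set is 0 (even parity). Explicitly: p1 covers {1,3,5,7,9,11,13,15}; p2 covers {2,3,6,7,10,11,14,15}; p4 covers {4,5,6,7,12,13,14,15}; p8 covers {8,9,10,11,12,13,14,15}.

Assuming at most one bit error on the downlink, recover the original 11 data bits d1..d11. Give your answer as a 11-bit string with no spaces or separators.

s1 (pos 1,3,5,7,9,11,13,15): 0⊕0⊕0⊕1⊕0⊕1⊕0⊕0 = 0
s2 (pos 2,3,6,7,10,11,14,15): 1⊕0⊕0⊕1⊕0⊕1⊕1⊕0 = 0
s4 (pos 4,5,6,7,12,13,14,15): 1⊕0⊕0⊕1⊕0⊕0⊕1⊕0 = 1
s8 (pos 8,9,10,11,12,13,14,15): 0⊕0⊕0⊕1⊕0⊕0⊕1⊕0 = 0
Syndrome s8…s1 = 0100 → error at position 4.
Flip position 4: 010100100010010 → 010000100010010
Read data bits from positions 3,5,6,7,9,10,11,12,13,14,15: 00010010010

00010010010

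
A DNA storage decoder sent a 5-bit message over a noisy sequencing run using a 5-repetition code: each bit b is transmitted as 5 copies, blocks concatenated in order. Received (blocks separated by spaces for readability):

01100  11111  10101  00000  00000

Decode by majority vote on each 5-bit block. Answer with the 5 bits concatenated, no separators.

Block 1 (01100): 2 ones → 0
Block 2 (11111): 5 ones → 1
Block 3 (10101): 3 ones → 1
Block 4 (00000): 0 ones → 0
Block 5 (00000): 0 ones → 0

01100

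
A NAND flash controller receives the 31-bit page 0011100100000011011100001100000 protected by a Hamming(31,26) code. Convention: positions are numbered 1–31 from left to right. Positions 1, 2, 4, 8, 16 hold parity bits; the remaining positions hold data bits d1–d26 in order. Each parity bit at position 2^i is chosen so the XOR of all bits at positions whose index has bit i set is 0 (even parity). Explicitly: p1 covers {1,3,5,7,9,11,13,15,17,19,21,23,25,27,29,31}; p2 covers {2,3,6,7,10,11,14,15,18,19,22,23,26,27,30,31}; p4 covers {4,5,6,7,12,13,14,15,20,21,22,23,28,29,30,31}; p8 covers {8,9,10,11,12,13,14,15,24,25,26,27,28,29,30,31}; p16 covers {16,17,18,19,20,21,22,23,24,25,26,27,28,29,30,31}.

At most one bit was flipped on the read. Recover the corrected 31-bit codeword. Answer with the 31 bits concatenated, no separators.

0001100100000011011100001100000

s1 (pos 1,3,5,7,9,11,13,15,17,19,21,23,25,27,29,31): 0⊕1⊕1⊕0⊕0⊕0⊕0⊕1⊕0⊕1⊕0⊕0⊕1⊕0⊕0⊕0 = 1
s2 (pos 2,3,6,7,10,11,14,15,18,19,22,23,26,27,30,31): 0⊕1⊕0⊕0⊕0⊕0⊕0⊕1⊕1⊕1⊕0⊕0⊕1⊕0⊕0⊕0 = 1
s4 (pos 4,5,6,7,12,13,14,15,20,21,22,23,28,29,30,31): 1⊕1⊕0⊕0⊕0⊕0⊕0⊕1⊕1⊕0⊕0⊕0⊕0⊕0⊕0⊕0 = 0
s8 (pos 8,9,10,11,12,13,14,15,24,25,26,27,28,29,30,31): 1⊕0⊕0⊕0⊕0⊕0⊕0⊕1⊕0⊕1⊕1⊕0⊕0⊕0⊕0⊕0 = 0
s16 (pos 16,17,18,19,20,21,22,23,24,25,26,27,28,29,30,31): 1⊕0⊕1⊕1⊕1⊕0⊕0⊕0⊕0⊕1⊕1⊕0⊕0⊕0⊕0⊕0 = 0
Syndrome s16…s1 = 00011 → error at position 3.
Flip position 3: 0011100100000011011100001100000 → 0001100100000011011100001100000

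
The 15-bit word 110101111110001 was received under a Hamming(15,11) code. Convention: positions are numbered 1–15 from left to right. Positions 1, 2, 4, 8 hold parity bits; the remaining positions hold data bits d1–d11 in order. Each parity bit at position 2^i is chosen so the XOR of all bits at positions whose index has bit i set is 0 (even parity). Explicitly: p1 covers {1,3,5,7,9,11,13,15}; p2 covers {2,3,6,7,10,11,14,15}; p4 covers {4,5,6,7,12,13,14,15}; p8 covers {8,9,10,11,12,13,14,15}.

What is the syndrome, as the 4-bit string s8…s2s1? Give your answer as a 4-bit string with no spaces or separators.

s1 (pos 1,3,5,7,9,11,13,15): 1⊕0⊕0⊕1⊕1⊕1⊕0⊕1 = 1
s2 (pos 2,3,6,7,10,11,14,15): 1⊕0⊕1⊕1⊕1⊕1⊕0⊕1 = 0
s4 (pos 4,5,6,7,12,13,14,15): 1⊕0⊕1⊕1⊕0⊕0⊕0⊕1 = 0
s8 (pos 8,9,10,11,12,13,14,15): 1⊕1⊕1⊕1⊕0⊕0⊕0⊕1 = 1
Syndrome s8…s1 = 1001 → error at position 9.

1001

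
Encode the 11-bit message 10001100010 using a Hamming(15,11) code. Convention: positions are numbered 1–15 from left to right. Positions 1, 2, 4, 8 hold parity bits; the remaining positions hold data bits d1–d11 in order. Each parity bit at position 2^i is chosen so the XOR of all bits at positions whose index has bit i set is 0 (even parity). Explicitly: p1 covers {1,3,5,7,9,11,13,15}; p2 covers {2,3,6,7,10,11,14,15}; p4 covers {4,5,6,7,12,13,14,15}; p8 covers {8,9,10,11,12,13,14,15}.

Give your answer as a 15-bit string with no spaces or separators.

011100011100010

Place data at non-parity positions: p1 p2 1 p4 0 0 0 p8 1 1 0 0 0 1 0
p1 (pos 1,3,5,7,9,11,13,15): XOR of data positions = 1⊕0⊕0⊕1⊕0⊕0⊕0 = 0
p2 (pos 2,3,6,7,10,11,14,15): XOR of data positions = 1⊕0⊕0⊕1⊕0⊕1⊕0 = 1
p4 (pos 4,5,6,7,12,13,14,15): XOR of data positions = 0⊕0⊕0⊕0⊕0⊕1⊕0 = 1
p8 (pos 8,9,10,11,12,13,14,15): XOR of data positions = 1⊕1⊕0⊕0⊕0⊕1⊕0 = 1
Codeword: 011100011100010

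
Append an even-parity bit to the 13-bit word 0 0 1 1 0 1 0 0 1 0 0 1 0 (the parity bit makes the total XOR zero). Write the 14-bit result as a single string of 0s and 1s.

00110100100101

XOR of the 13 data bits: 0⊕0⊕1⊕1⊕0⊕1⊕0⊕0⊕1⊕0⊕0⊕1⊕0 = 1
Parity bit = 1 (so all 14 bits XOR to 0).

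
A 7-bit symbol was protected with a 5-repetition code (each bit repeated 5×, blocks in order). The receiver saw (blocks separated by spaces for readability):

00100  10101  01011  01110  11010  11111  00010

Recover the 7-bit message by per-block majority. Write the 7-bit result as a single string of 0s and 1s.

Block 1 (00100): 1 one → 0
Block 2 (10101): 3 ones → 1
Block 3 (01011): 3 ones → 1
Block 4 (01110): 3 ones → 1
Block 5 (11010): 3 ones → 1
Block 6 (11111): 5 ones → 1
Block 7 (00010): 1 one → 0

0111110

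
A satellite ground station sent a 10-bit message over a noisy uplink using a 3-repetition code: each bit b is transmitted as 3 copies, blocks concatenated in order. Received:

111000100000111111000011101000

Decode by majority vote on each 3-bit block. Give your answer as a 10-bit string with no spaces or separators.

1000110110

Block 1 (111): 3 ones → 1
Block 2 (000): 0 ones → 0
Block 3 (100): 1 one → 0
Block 4 (000): 0 ones → 0
Block 5 (111): 3 ones → 1
Block 6 (111): 3 ones → 1
Block 7 (000): 0 ones → 0
Block 8 (011): 2 ones → 1
Block 9 (101): 2 ones → 1
Block 10 (000): 0 ones → 0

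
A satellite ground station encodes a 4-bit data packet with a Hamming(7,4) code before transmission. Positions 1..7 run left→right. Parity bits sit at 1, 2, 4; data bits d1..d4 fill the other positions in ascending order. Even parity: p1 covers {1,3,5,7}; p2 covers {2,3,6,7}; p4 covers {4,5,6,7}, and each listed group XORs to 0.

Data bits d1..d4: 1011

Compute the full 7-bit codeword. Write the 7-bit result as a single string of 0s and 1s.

Place data at non-parity positions: p1 p2 1 p4 0 1 1
p1 (pos 1,3,5,7): XOR of data positions = 1⊕0⊕1 = 0
p2 (pos 2,3,6,7): XOR of data positions = 1⊕1⊕1 = 1
p4 (pos 4,5,6,7): XOR of data positions = 0⊕1⊕1 = 0
Codeword: 0110011

0110011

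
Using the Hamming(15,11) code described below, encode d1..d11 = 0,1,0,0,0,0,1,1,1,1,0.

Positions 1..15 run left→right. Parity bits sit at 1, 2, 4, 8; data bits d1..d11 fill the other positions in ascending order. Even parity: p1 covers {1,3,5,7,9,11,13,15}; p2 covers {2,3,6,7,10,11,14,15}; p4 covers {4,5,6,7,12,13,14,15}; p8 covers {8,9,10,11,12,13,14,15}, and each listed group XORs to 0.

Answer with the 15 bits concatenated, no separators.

Place data at non-parity positions: p1 p2 0 p4 1 0 0 p8 0 0 1 1 1 1 0
p1 (pos 1,3,5,7,9,11,13,15): XOR of data positions = 0⊕1⊕0⊕0⊕1⊕1⊕0 = 1
p2 (pos 2,3,6,7,10,11,14,15): XOR of data positions = 0⊕0⊕0⊕0⊕1⊕1⊕0 = 0
p4 (pos 4,5,6,7,12,13,14,15): XOR of data positions = 1⊕0⊕0⊕1⊕1⊕1⊕0 = 0
p8 (pos 8,9,10,11,12,13,14,15): XOR of data positions = 0⊕0⊕1⊕1⊕1⊕1⊕0 = 0
Codeword: 100010000011110

100010000011110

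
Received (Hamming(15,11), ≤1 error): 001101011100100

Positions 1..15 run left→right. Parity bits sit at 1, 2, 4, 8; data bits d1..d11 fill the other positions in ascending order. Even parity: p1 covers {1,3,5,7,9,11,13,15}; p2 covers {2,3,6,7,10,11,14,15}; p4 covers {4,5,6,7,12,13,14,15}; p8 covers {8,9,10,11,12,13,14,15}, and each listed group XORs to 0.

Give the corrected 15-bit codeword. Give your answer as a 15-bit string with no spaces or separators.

s1 (pos 1,3,5,7,9,11,13,15): 0⊕1⊕0⊕0⊕1⊕0⊕1⊕0 = 1
s2 (pos 2,3,6,7,10,11,14,15): 0⊕1⊕1⊕0⊕1⊕0⊕0⊕0 = 1
s4 (pos 4,5,6,7,12,13,14,15): 1⊕0⊕1⊕0⊕0⊕1⊕0⊕0 = 1
s8 (pos 8,9,10,11,12,13,14,15): 1⊕1⊕1⊕0⊕0⊕1⊕0⊕0 = 0
Syndrome s8…s1 = 0111 → error at position 7.
Flip position 7: 001101011100100 → 001101111100100

001101111100100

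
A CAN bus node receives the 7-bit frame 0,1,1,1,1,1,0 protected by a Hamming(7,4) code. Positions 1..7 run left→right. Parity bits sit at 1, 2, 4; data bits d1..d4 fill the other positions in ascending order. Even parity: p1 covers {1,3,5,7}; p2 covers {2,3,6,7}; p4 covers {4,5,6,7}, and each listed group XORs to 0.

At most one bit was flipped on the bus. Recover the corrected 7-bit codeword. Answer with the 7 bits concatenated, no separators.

s1 (pos 1,3,5,7): 0⊕1⊕1⊕0 = 0
s2 (pos 2,3,6,7): 1⊕1⊕1⊕0 = 1
s4 (pos 4,5,6,7): 1⊕1⊕1⊕0 = 1
Syndrome s4…s1 = 110 → error at position 6.
Flip position 6: 0111110 → 0111100

0111100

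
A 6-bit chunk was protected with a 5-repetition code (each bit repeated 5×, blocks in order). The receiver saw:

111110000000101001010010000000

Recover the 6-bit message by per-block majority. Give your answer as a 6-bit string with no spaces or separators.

Block 1 (11111): 5 ones → 1
Block 2 (00000): 0 ones → 0
Block 3 (00101): 2 ones → 0
Block 4 (00101): 2 ones → 0
Block 5 (00100): 1 one → 0
Block 6 (00000): 0 ones → 0

100000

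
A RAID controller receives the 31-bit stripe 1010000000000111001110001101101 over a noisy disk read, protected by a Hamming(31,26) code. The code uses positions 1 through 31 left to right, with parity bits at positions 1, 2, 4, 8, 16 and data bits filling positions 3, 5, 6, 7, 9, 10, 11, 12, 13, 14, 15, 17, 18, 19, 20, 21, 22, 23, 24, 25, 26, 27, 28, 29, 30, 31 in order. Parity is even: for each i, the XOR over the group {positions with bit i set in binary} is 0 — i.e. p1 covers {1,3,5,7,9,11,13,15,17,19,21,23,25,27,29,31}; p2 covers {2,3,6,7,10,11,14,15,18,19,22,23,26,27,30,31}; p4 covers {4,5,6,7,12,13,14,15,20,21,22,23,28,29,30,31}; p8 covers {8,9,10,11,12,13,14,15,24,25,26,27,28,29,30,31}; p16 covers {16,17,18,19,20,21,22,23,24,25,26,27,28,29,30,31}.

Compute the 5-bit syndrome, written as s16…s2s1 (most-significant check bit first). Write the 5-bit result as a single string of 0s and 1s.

s1 (pos 1,3,5,7,9,11,13,15,17,19,21,23,25,27,29,31): 1⊕1⊕0⊕0⊕0⊕0⊕0⊕1⊕0⊕1⊕1⊕0⊕1⊕0⊕1⊕1 = 0
s2 (pos 2,3,6,7,10,11,14,15,18,19,22,23,26,27,30,31): 0⊕1⊕0⊕0⊕0⊕0⊕1⊕1⊕0⊕1⊕0⊕0⊕1⊕0⊕0⊕1 = 0
s4 (pos 4,5,6,7,12,13,14,15,20,21,22,23,28,29,30,31): 0⊕0⊕0⊕0⊕0⊕0⊕1⊕1⊕1⊕1⊕0⊕0⊕1⊕1⊕0⊕1 = 1
s8 (pos 8,9,10,11,12,13,14,15,24,25,26,27,28,29,30,31): 0⊕0⊕0⊕0⊕0⊕0⊕1⊕1⊕0⊕1⊕1⊕0⊕1⊕1⊕0⊕1 = 1
s16 (pos 16,17,18,19,20,21,22,23,24,25,26,27,28,29,30,31): 1⊕0⊕0⊕1⊕1⊕1⊕0⊕0⊕0⊕1⊕1⊕0⊕1⊕1⊕0⊕1 = 1
Syndrome s16…s1 = 11100 → error at position 28.

11100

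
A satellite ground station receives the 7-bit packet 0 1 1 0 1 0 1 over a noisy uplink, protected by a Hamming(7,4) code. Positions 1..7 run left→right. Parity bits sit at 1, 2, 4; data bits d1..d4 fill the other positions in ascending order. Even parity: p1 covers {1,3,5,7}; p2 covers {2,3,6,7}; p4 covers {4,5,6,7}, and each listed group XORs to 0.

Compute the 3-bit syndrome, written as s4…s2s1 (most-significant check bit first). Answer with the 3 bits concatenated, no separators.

011

s1 (pos 1,3,5,7): 0⊕1⊕1⊕1 = 1
s2 (pos 2,3,6,7): 1⊕1⊕0⊕1 = 1
s4 (pos 4,5,6,7): 0⊕1⊕0⊕1 = 0
Syndrome s4…s1 = 011 → error at position 3.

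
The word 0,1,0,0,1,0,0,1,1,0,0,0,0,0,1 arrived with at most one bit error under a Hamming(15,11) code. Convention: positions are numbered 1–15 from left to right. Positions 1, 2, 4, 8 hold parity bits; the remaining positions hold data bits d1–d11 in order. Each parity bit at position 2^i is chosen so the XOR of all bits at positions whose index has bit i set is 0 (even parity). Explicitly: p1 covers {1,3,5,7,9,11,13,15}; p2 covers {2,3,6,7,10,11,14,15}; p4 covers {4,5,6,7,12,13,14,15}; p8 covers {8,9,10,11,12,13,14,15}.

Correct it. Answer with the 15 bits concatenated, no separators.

s1 (pos 1,3,5,7,9,11,13,15): 0⊕0⊕1⊕0⊕1⊕0⊕0⊕1 = 1
s2 (pos 2,3,6,7,10,11,14,15): 1⊕0⊕0⊕0⊕0⊕0⊕0⊕1 = 0
s4 (pos 4,5,6,7,12,13,14,15): 0⊕1⊕0⊕0⊕0⊕0⊕0⊕1 = 0
s8 (pos 8,9,10,11,12,13,14,15): 1⊕1⊕0⊕0⊕0⊕0⊕0⊕1 = 1
Syndrome s8…s1 = 1001 → error at position 9.
Flip position 9: 010010011000001 → 010010010000001

010010010000001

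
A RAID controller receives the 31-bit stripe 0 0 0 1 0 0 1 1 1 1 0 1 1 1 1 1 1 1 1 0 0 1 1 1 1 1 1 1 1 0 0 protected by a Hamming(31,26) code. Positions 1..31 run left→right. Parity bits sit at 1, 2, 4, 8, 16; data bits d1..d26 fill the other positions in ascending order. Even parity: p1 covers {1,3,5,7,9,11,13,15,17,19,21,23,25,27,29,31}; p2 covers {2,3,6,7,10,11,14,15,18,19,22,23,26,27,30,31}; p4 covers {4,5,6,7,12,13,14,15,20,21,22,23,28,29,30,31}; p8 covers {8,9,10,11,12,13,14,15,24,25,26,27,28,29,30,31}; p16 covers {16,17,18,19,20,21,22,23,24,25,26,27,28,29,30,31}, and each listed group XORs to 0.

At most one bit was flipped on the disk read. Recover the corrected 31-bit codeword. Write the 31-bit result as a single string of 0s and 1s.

0001001011011111111001111111100

s1 (pos 1,3,5,7,9,11,13,15,17,19,21,23,25,27,29,31): 0⊕0⊕0⊕1⊕1⊕0⊕1⊕1⊕1⊕1⊕0⊕1⊕1⊕1⊕1⊕0 = 0
s2 (pos 2,3,6,7,10,11,14,15,18,19,22,23,26,27,30,31): 0⊕0⊕0⊕1⊕1⊕0⊕1⊕1⊕1⊕1⊕1⊕1⊕1⊕1⊕0⊕0 = 0
s4 (pos 4,5,6,7,12,13,14,15,20,21,22,23,28,29,30,31): 1⊕0⊕0⊕1⊕1⊕1⊕1⊕1⊕0⊕0⊕1⊕1⊕1⊕1⊕0⊕0 = 0
s8 (pos 8,9,10,11,12,13,14,15,24,25,26,27,28,29,30,31): 1⊕1⊕1⊕0⊕1⊕1⊕1⊕1⊕1⊕1⊕1⊕1⊕1⊕1⊕0⊕0 = 1
s16 (pos 16,17,18,19,20,21,22,23,24,25,26,27,28,29,30,31): 1⊕1⊕1⊕1⊕0⊕0⊕1⊕1⊕1⊕1⊕1⊕1⊕1⊕1⊕0⊕0 = 0
Syndrome s16…s1 = 01000 → error at position 8.
Flip position 8: 0001001111011111111001111111100 → 0001001011011111111001111111100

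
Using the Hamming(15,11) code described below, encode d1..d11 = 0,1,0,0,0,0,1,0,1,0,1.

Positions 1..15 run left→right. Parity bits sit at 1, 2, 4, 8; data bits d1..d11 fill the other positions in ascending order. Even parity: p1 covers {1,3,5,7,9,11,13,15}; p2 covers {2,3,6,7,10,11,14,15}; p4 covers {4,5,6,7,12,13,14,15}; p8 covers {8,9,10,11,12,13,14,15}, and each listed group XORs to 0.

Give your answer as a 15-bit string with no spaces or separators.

000110010010101

Place data at non-parity positions: p1 p2 0 p4 1 0 0 p8 0 0 1 0 1 0 1
p1 (pos 1,3,5,7,9,11,13,15): XOR of data positions = 0⊕1⊕0⊕0⊕1⊕1⊕1 = 0
p2 (pos 2,3,6,7,10,11,14,15): XOR of data positions = 0⊕0⊕0⊕0⊕1⊕0⊕1 = 0
p4 (pos 4,5,6,7,12,13,14,15): XOR of data positions = 1⊕0⊕0⊕0⊕1⊕0⊕1 = 1
p8 (pos 8,9,10,11,12,13,14,15): XOR of data positions = 0⊕0⊕1⊕0⊕1⊕0⊕1 = 1
Codeword: 000110010010101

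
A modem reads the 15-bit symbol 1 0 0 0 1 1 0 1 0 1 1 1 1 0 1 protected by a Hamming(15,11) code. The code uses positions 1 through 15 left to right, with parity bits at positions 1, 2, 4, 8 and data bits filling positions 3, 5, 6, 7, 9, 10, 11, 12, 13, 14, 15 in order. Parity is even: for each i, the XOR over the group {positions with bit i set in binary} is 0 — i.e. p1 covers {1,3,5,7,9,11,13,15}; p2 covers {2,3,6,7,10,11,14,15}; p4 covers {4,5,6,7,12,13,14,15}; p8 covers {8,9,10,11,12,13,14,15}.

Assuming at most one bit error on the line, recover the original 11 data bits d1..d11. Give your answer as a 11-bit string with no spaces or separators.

00100111101

s1 (pos 1,3,5,7,9,11,13,15): 1⊕0⊕1⊕0⊕0⊕1⊕1⊕1 = 1
s2 (pos 2,3,6,7,10,11,14,15): 0⊕0⊕1⊕0⊕1⊕1⊕0⊕1 = 0
s4 (pos 4,5,6,7,12,13,14,15): 0⊕1⊕1⊕0⊕1⊕1⊕0⊕1 = 1
s8 (pos 8,9,10,11,12,13,14,15): 1⊕0⊕1⊕1⊕1⊕1⊕0⊕1 = 0
Syndrome s8…s1 = 0101 → error at position 5.
Flip position 5: 100011010111101 → 100001010111101
Read data bits from positions 3,5,6,7,9,10,11,12,13,14,15: 00100111101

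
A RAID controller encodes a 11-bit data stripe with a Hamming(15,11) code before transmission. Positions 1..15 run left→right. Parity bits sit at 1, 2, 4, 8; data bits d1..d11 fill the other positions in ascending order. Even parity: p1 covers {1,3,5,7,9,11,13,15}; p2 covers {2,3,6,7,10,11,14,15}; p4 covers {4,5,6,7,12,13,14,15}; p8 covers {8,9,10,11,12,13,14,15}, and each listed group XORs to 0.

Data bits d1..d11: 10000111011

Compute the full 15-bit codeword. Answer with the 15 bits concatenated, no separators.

111100010111011

Place data at non-parity positions: p1 p2 1 p4 0 0 0 p8 0 1 1 1 0 1 1
p1 (pos 1,3,5,7,9,11,13,15): XOR of data positions = 1⊕0⊕0⊕0⊕1⊕0⊕1 = 1
p2 (pos 2,3,6,7,10,11,14,15): XOR of data positions = 1⊕0⊕0⊕1⊕1⊕1⊕1 = 1
p4 (pos 4,5,6,7,12,13,14,15): XOR of data positions = 0⊕0⊕0⊕1⊕0⊕1⊕1 = 1
p8 (pos 8,9,10,11,12,13,14,15): XOR of data positions = 0⊕1⊕1⊕1⊕0⊕1⊕1 = 1
Codeword: 111100010111011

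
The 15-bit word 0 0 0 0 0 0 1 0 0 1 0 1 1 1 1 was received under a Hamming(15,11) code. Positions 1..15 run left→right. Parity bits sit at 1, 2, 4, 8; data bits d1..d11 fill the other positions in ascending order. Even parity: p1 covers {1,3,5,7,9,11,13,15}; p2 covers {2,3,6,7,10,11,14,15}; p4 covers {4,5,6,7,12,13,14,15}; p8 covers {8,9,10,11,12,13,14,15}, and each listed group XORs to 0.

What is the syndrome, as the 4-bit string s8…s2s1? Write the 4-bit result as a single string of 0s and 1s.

1101

s1 (pos 1,3,5,7,9,11,13,15): 0⊕0⊕0⊕1⊕0⊕0⊕1⊕1 = 1
s2 (pos 2,3,6,7,10,11,14,15): 0⊕0⊕0⊕1⊕1⊕0⊕1⊕1 = 0
s4 (pos 4,5,6,7,12,13,14,15): 0⊕0⊕0⊕1⊕1⊕1⊕1⊕1 = 1
s8 (pos 8,9,10,11,12,13,14,15): 0⊕0⊕1⊕0⊕1⊕1⊕1⊕1 = 1
Syndrome s8…s1 = 1101 → error at position 13.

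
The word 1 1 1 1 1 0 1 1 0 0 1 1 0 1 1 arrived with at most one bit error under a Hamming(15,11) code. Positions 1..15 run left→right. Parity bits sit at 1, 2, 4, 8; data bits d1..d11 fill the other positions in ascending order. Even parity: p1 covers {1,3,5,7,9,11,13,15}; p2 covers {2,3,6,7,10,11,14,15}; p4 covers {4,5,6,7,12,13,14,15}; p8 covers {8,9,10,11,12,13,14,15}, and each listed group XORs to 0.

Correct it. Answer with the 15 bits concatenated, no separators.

s1 (pos 1,3,5,7,9,11,13,15): 1⊕1⊕1⊕1⊕0⊕1⊕0⊕1 = 0
s2 (pos 2,3,6,7,10,11,14,15): 1⊕1⊕0⊕1⊕0⊕1⊕1⊕1 = 0
s4 (pos 4,5,6,7,12,13,14,15): 1⊕1⊕0⊕1⊕1⊕0⊕1⊕1 = 0
s8 (pos 8,9,10,11,12,13,14,15): 1⊕0⊕0⊕1⊕1⊕0⊕1⊕1 = 1
Syndrome s8…s1 = 1000 → error at position 8.
Flip position 8: 111110110011011 → 111110100011011

111110100011011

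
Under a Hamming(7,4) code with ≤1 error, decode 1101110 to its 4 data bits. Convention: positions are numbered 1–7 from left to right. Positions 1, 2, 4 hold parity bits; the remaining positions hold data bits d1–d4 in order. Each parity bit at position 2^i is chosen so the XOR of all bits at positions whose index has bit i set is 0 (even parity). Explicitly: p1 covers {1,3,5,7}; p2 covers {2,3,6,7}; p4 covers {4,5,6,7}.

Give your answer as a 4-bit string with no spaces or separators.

0110

s1 (pos 1,3,5,7): 1⊕0⊕1⊕0 = 0
s2 (pos 2,3,6,7): 1⊕0⊕1⊕0 = 0
s4 (pos 4,5,6,7): 1⊕1⊕1⊕0 = 1
Syndrome s4…s1 = 100 → error at position 4.
Flip position 4: 1101110 → 1100110
Read data bits from positions 3,5,6,7: 0110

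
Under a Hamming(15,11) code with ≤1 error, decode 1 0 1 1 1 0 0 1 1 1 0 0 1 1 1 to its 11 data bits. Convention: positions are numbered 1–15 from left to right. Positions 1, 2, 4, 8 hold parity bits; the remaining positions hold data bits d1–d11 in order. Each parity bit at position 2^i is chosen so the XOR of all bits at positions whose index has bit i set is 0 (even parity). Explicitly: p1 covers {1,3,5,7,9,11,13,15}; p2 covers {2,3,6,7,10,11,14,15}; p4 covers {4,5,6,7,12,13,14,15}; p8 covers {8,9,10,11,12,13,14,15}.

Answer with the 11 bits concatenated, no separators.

s1 (pos 1,3,5,7,9,11,13,15): 1⊕1⊕1⊕0⊕1⊕0⊕1⊕1 = 0
s2 (pos 2,3,6,7,10,11,14,15): 0⊕1⊕0⊕0⊕1⊕0⊕1⊕1 = 0
s4 (pos 4,5,6,7,12,13,14,15): 1⊕1⊕0⊕0⊕0⊕1⊕1⊕1 = 1
s8 (pos 8,9,10,11,12,13,14,15): 1⊕1⊕1⊕0⊕0⊕1⊕1⊕1 = 0
Syndrome s8…s1 = 0100 → error at position 4.
Flip position 4: 101110011100111 → 101010011100111
Read data bits from positions 3,5,6,7,9,10,11,12,13,14,15: 11001100111

11001100111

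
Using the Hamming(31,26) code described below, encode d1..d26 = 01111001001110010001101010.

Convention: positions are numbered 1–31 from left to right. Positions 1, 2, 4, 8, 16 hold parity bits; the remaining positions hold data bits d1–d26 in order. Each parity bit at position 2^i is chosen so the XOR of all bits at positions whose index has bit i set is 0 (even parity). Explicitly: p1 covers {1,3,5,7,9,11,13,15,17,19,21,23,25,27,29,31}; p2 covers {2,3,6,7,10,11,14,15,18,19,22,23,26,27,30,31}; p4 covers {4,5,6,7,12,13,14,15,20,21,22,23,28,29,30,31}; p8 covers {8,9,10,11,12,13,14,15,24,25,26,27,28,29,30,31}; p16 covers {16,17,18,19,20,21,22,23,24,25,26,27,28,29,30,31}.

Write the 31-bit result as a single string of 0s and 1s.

1000111110010011110010001101010

Place data at non-parity positions: p1 p2 0 p4 1 1 1 p8 1 0 0 1 0 0 1 p16 1 1 0 0 1 0 0 0 1 1 0 1 0 1 0
p1 (pos 1,3,5,7,9,11,13,15,17,19,21,23,25,27,29,31): XOR of data positions = 0⊕1⊕1⊕1⊕0⊕0⊕1⊕1⊕0⊕1⊕0⊕1⊕0⊕0⊕0 = 1
p2 (pos 2,3,6,7,10,11,14,15,18,19,22,23,26,27,30,31): XOR of data positions = 0⊕1⊕1⊕0⊕0⊕0⊕1⊕1⊕0⊕0⊕0⊕1⊕0⊕1⊕0 = 0
p4 (pos 4,5,6,7,12,13,14,15,20,21,22,23,28,29,30,31): XOR of data positions = 1⊕1⊕1⊕1⊕0⊕0⊕1⊕0⊕1⊕0⊕0⊕1⊕0⊕1⊕0 = 0
p8 (pos 8,9,10,11,12,13,14,15,24,25,26,27,28,29,30,31): XOR of data positions = 1⊕0⊕0⊕1⊕0⊕0⊕1⊕0⊕1⊕1⊕0⊕1⊕0⊕1⊕0 = 1
p16 (pos 16,17,18,19,20,21,22,23,24,25,26,27,28,29,30,31): XOR of data positions = 1⊕1⊕0⊕0⊕1⊕0⊕0⊕0⊕1⊕1⊕0⊕1⊕0⊕1⊕0 = 1
Codeword: 1000111110010011110010001101010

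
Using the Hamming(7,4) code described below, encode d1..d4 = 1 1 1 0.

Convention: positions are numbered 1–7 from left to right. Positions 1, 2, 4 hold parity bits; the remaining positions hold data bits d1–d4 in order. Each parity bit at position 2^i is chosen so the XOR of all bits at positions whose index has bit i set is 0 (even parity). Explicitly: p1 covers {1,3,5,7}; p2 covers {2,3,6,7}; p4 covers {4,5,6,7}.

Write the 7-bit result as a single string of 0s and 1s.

Place data at non-parity positions: p1 p2 1 p4 1 1 0
p1 (pos 1,3,5,7): XOR of data positions = 1⊕1⊕0 = 0
p2 (pos 2,3,6,7): XOR of data positions = 1⊕1⊕0 = 0
p4 (pos 4,5,6,7): XOR of data positions = 1⊕1⊕0 = 0
Codeword: 0010110

0010110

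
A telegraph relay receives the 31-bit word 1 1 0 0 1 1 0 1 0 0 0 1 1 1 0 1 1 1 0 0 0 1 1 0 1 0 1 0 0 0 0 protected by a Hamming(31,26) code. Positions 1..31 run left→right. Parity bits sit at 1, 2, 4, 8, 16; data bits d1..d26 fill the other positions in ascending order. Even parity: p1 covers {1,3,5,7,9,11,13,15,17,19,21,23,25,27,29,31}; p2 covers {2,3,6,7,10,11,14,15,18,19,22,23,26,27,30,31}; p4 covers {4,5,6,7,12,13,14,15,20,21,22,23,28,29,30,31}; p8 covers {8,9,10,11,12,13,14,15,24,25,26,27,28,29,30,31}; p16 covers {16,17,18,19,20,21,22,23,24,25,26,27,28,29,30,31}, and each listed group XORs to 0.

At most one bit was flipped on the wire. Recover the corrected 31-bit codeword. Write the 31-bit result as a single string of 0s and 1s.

s1 (pos 1,3,5,7,9,11,13,15,17,19,21,23,25,27,29,31): 1⊕0⊕1⊕0⊕0⊕0⊕1⊕0⊕1⊕0⊕0⊕1⊕1⊕1⊕0⊕0 = 1
s2 (pos 2,3,6,7,10,11,14,15,18,19,22,23,26,27,30,31): 1⊕0⊕1⊕0⊕0⊕0⊕1⊕0⊕1⊕0⊕1⊕1⊕0⊕1⊕0⊕0 = 1
s4 (pos 4,5,6,7,12,13,14,15,20,21,22,23,28,29,30,31): 0⊕1⊕1⊕0⊕1⊕1⊕1⊕0⊕0⊕0⊕1⊕1⊕0⊕0⊕0⊕0 = 1
s8 (pos 8,9,10,11,12,13,14,15,24,25,26,27,28,29,30,31): 1⊕0⊕0⊕0⊕1⊕1⊕1⊕0⊕0⊕1⊕0⊕1⊕0⊕0⊕0⊕0 = 0
s16 (pos 16,17,18,19,20,21,22,23,24,25,26,27,28,29,30,31): 1⊕1⊕1⊕0⊕0⊕0⊕1⊕1⊕0⊕1⊕0⊕1⊕0⊕0⊕0⊕0 = 1
Syndrome s16…s1 = 10111 → error at position 23.
Flip position 23: 1100110100011101110001101010000 → 1100110100011101110001001010000

1100110100011101110001001010000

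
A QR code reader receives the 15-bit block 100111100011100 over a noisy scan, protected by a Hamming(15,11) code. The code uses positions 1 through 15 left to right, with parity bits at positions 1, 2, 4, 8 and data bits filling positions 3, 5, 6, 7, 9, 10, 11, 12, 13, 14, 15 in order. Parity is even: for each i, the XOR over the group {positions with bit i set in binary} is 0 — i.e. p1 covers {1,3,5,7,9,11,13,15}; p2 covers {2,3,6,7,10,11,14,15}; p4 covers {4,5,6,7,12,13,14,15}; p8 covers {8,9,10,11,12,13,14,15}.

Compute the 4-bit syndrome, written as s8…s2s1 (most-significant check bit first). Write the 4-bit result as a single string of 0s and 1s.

s1 (pos 1,3,5,7,9,11,13,15): 1⊕0⊕1⊕1⊕0⊕1⊕1⊕0 = 1
s2 (pos 2,3,6,7,10,11,14,15): 0⊕0⊕1⊕1⊕0⊕1⊕0⊕0 = 1
s4 (pos 4,5,6,7,12,13,14,15): 1⊕1⊕1⊕1⊕1⊕1⊕0⊕0 = 0
s8 (pos 8,9,10,11,12,13,14,15): 0⊕0⊕0⊕1⊕1⊕1⊕0⊕0 = 1
Syndrome s8…s1 = 1011 → error at position 11.

1011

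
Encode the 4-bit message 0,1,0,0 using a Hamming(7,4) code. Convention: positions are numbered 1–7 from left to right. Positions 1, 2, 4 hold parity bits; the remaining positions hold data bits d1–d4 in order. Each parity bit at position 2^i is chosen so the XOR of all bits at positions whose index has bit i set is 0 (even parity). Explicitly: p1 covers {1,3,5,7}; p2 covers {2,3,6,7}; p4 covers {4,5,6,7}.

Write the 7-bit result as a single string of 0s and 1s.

1001100

Place data at non-parity positions: p1 p2 0 p4 1 0 0
p1 (pos 1,3,5,7): XOR of data positions = 0⊕1⊕0 = 1
p2 (pos 2,3,6,7): XOR of data positions = 0⊕0⊕0 = 0
p4 (pos 4,5,6,7): XOR of data positions = 1⊕0⊕0 = 1
Codeword: 1001100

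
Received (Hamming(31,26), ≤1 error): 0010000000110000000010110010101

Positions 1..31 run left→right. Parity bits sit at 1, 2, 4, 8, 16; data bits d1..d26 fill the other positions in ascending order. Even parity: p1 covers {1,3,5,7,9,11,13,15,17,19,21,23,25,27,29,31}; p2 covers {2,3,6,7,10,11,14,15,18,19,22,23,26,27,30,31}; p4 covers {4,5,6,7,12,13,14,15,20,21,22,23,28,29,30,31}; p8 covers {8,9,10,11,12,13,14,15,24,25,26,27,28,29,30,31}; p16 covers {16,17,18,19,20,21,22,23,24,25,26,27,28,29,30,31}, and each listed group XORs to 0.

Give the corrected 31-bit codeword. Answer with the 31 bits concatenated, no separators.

s1 (pos 1,3,5,7,9,11,13,15,17,19,21,23,25,27,29,31): 0⊕1⊕0⊕0⊕0⊕1⊕0⊕0⊕0⊕0⊕1⊕1⊕0⊕1⊕1⊕1 = 1
s2 (pos 2,3,6,7,10,11,14,15,18,19,22,23,26,27,30,31): 0⊕1⊕0⊕0⊕0⊕1⊕0⊕0⊕0⊕0⊕0⊕1⊕0⊕1⊕0⊕1 = 1
s4 (pos 4,5,6,7,12,13,14,15,20,21,22,23,28,29,30,31): 0⊕0⊕0⊕0⊕1⊕0⊕0⊕0⊕0⊕1⊕0⊕1⊕0⊕1⊕0⊕1 = 1
s8 (pos 8,9,10,11,12,13,14,15,24,25,26,27,28,29,30,31): 0⊕0⊕0⊕1⊕1⊕0⊕0⊕0⊕1⊕0⊕0⊕1⊕0⊕1⊕0⊕1 = 0
s16 (pos 16,17,18,19,20,21,22,23,24,25,26,27,28,29,30,31): 0⊕0⊕0⊕0⊕0⊕1⊕0⊕1⊕1⊕0⊕0⊕1⊕0⊕1⊕0⊕1 = 0
Syndrome s16…s1 = 00111 → error at position 7.
Flip position 7: 0010000000110000000010110010101 → 0010001000110000000010110010101

0010001000110000000010110010101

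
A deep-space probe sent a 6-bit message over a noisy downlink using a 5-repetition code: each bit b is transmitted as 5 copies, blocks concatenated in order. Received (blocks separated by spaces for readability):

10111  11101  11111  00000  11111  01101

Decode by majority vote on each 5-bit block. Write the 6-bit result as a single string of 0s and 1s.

Block 1 (10111): 4 ones → 1
Block 2 (11101): 4 ones → 1
Block 3 (11111): 5 ones → 1
Block 4 (00000): 0 ones → 0
Block 5 (11111): 5 ones → 1
Block 6 (01101): 3 ones → 1

111011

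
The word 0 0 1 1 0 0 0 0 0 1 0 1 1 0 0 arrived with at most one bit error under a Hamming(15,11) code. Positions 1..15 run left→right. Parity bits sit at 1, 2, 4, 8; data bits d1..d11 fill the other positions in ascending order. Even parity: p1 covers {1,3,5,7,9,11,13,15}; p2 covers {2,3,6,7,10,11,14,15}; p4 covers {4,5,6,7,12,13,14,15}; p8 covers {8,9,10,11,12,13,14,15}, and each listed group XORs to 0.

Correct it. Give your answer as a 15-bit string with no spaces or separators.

s1 (pos 1,3,5,7,9,11,13,15): 0⊕1⊕0⊕0⊕0⊕0⊕1⊕0 = 0
s2 (pos 2,3,6,7,10,11,14,15): 0⊕1⊕0⊕0⊕1⊕0⊕0⊕0 = 0
s4 (pos 4,5,6,7,12,13,14,15): 1⊕0⊕0⊕0⊕1⊕1⊕0⊕0 = 1
s8 (pos 8,9,10,11,12,13,14,15): 0⊕0⊕1⊕0⊕1⊕1⊕0⊕0 = 1
Syndrome s8…s1 = 1100 → error at position 12.
Flip position 12: 001100000101100 → 001100000100100

001100000100100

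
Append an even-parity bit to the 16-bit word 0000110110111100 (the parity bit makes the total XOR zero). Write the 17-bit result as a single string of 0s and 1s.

00001101101111000

XOR of the 16 data bits: 0⊕0⊕0⊕0⊕1⊕1⊕0⊕1⊕1⊕0⊕1⊕1⊕1⊕1⊕0⊕0 = 0
Parity bit = 0 (so all 17 bits XOR to 0).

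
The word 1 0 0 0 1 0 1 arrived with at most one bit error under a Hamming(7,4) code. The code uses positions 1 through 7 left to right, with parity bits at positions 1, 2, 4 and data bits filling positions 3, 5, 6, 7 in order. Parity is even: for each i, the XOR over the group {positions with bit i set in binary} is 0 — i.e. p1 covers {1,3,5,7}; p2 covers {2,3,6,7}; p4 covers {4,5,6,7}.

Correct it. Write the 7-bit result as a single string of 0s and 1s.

s1 (pos 1,3,5,7): 1⊕0⊕1⊕1 = 1
s2 (pos 2,3,6,7): 0⊕0⊕0⊕1 = 1
s4 (pos 4,5,6,7): 0⊕1⊕0⊕1 = 0
Syndrome s4…s1 = 011 → error at position 3.
Flip position 3: 1000101 → 1010101

1010101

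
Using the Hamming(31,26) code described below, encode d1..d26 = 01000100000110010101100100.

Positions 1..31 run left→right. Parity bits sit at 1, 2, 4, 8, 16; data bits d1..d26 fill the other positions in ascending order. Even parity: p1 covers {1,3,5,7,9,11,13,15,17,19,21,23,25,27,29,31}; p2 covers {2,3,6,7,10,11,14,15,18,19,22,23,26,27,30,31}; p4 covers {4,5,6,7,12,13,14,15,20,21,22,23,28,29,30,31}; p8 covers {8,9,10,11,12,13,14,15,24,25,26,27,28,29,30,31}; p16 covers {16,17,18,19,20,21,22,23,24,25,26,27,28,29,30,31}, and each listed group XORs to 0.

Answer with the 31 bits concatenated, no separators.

Place data at non-parity positions: p1 p2 0 p4 1 0 0 p8 0 1 0 0 0 0 0 p16 1 1 0 0 1 0 1 0 1 1 0 0 1 0 0
p1 (pos 1,3,5,7,9,11,13,15,17,19,21,23,25,27,29,31): XOR of data positions = 0⊕1⊕0⊕0⊕0⊕0⊕0⊕1⊕0⊕1⊕1⊕1⊕0⊕1⊕0 = 0
p2 (pos 2,3,6,7,10,11,14,15,18,19,22,23,26,27,30,31): XOR of data positions = 0⊕0⊕0⊕1⊕0⊕0⊕0⊕1⊕0⊕0⊕1⊕1⊕0⊕0⊕0 = 0
p4 (pos 4,5,6,7,12,13,14,15,20,21,22,23,28,29,30,31): XOR of data positions = 1⊕0⊕0⊕0⊕0⊕0⊕0⊕0⊕1⊕0⊕1⊕0⊕1⊕0⊕0 = 0
p8 (pos 8,9,10,11,12,13,14,15,24,25,26,27,28,29,30,31): XOR of data positions = 0⊕1⊕0⊕0⊕0⊕0⊕0⊕0⊕1⊕1⊕0⊕0⊕1⊕0⊕0 = 0
p16 (pos 16,17,18,19,20,21,22,23,24,25,26,27,28,29,30,31): XOR of data positions = 1⊕1⊕0⊕0⊕1⊕0⊕1⊕0⊕1⊕1⊕0⊕0⊕1⊕0⊕0 = 1
Codeword: 0000100001000001110010101100100

0000100001000001110010101100100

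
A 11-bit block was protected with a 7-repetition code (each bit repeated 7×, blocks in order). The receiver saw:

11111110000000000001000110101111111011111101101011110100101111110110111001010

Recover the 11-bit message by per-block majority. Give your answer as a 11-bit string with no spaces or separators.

Block 1 (1111111): 7 ones → 1
Block 2 (0000000): 0 ones → 0
Block 3 (0000010): 1 one → 0
Block 4 (0011010): 3 ones → 0
Block 5 (1111111): 7 ones → 1
Block 6 (0111111): 6 ones → 1
Block 7 (0110101): 4 ones → 1
Block 8 (1110100): 4 ones → 1
Block 9 (1011111): 6 ones → 1
Block 10 (1011011): 5 ones → 1
Block 11 (1001010): 3 ones → 0

10001111110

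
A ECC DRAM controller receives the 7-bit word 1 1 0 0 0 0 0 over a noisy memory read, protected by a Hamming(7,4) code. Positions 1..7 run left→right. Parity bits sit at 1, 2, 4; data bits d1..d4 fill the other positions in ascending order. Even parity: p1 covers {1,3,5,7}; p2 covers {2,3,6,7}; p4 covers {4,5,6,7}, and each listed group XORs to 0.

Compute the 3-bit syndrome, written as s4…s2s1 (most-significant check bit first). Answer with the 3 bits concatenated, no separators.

011

s1 (pos 1,3,5,7): 1⊕0⊕0⊕0 = 1
s2 (pos 2,3,6,7): 1⊕0⊕0⊕0 = 1
s4 (pos 4,5,6,7): 0⊕0⊕0⊕0 = 0
Syndrome s4…s1 = 011 → error at position 3.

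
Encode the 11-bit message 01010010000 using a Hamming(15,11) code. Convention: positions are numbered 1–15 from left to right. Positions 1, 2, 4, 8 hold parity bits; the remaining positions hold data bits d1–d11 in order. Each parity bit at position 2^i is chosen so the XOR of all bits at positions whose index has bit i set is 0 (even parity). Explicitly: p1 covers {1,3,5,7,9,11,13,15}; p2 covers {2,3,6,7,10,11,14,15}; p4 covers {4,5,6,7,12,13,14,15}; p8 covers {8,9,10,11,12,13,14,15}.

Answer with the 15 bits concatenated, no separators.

Place data at non-parity positions: p1 p2 0 p4 1 0 1 p8 0 0 1 0 0 0 0
p1 (pos 1,3,5,7,9,11,13,15): XOR of data positions = 0⊕1⊕1⊕0⊕1⊕0⊕0 = 1
p2 (pos 2,3,6,7,10,11,14,15): XOR of data positions = 0⊕0⊕1⊕0⊕1⊕0⊕0 = 0
p4 (pos 4,5,6,7,12,13,14,15): XOR of data positions = 1⊕0⊕1⊕0⊕0⊕0⊕0 = 0
p8 (pos 8,9,10,11,12,13,14,15): XOR of data positions = 0⊕0⊕1⊕0⊕0⊕0⊕0 = 1
Codeword: 100010110010000

100010110010000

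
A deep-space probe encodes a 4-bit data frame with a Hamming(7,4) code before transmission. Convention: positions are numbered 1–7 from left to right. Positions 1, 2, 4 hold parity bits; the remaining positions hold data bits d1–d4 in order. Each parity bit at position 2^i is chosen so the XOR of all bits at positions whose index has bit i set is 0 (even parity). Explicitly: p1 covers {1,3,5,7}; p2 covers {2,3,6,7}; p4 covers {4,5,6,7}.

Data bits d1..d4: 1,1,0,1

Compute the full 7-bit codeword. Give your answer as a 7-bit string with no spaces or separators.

Place data at non-parity positions: p1 p2 1 p4 1 0 1
p1 (pos 1,3,5,7): XOR of data positions = 1⊕1⊕1 = 1
p2 (pos 2,3,6,7): XOR of data positions = 1⊕0⊕1 = 0
p4 (pos 4,5,6,7): XOR of data positions = 1⊕0⊕1 = 0
Codeword: 1010101

1010101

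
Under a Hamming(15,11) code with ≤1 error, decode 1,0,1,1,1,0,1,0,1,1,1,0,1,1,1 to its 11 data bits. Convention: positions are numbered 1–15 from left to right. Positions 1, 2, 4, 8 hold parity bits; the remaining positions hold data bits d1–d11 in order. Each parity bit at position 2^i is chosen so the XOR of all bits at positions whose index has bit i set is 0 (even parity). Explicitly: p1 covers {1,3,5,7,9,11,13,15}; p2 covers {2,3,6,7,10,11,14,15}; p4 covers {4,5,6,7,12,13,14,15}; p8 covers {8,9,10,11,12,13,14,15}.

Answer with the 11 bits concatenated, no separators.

11011110111

s1 (pos 1,3,5,7,9,11,13,15): 1⊕1⊕1⊕1⊕1⊕1⊕1⊕1 = 0
s2 (pos 2,3,6,7,10,11,14,15): 0⊕1⊕0⊕1⊕1⊕1⊕1⊕1 = 0
s4 (pos 4,5,6,7,12,13,14,15): 1⊕1⊕0⊕1⊕0⊕1⊕1⊕1 = 0
s8 (pos 8,9,10,11,12,13,14,15): 0⊕1⊕1⊕1⊕0⊕1⊕1⊕1 = 0
Syndrome s8…s1 = 0000 → no error.
Read data bits from positions 3,5,6,7,9,10,11,12,13,14,15: 11011110111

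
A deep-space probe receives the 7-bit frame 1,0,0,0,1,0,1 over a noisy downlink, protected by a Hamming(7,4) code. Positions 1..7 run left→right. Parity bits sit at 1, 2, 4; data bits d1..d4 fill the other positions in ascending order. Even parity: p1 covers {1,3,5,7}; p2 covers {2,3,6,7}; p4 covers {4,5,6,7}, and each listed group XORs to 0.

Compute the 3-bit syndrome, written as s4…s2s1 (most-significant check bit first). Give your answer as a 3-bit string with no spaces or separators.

s1 (pos 1,3,5,7): 1⊕0⊕1⊕1 = 1
s2 (pos 2,3,6,7): 0⊕0⊕0⊕1 = 1
s4 (pos 4,5,6,7): 0⊕1⊕0⊕1 = 0
Syndrome s4…s1 = 011 → error at position 3.

011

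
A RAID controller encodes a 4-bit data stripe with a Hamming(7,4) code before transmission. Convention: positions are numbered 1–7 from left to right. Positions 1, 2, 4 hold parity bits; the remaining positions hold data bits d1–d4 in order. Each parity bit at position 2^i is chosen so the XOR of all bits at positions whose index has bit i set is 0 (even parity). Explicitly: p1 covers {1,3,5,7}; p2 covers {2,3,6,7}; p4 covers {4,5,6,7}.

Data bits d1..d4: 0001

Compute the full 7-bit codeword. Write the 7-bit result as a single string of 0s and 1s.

Place data at non-parity positions: p1 p2 0 p4 0 0 1
p1 (pos 1,3,5,7): XOR of data positions = 0⊕0⊕1 = 1
p2 (pos 2,3,6,7): XOR of data positions = 0⊕0⊕1 = 1
p4 (pos 4,5,6,7): XOR of data positions = 0⊕0⊕1 = 1
Codeword: 1101001

1101001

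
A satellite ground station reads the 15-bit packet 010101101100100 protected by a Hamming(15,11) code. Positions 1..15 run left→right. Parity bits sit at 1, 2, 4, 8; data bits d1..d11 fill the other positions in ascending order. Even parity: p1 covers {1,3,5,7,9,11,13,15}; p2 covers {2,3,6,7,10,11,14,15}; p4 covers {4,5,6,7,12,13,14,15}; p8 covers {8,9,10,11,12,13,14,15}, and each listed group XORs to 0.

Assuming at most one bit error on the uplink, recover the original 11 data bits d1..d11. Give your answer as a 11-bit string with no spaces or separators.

00110100100

s1 (pos 1,3,5,7,9,11,13,15): 0⊕0⊕0⊕1⊕1⊕0⊕1⊕0 = 1
s2 (pos 2,3,6,7,10,11,14,15): 1⊕0⊕1⊕1⊕1⊕0⊕0⊕0 = 0
s4 (pos 4,5,6,7,12,13,14,15): 1⊕0⊕1⊕1⊕0⊕1⊕0⊕0 = 0
s8 (pos 8,9,10,11,12,13,14,15): 0⊕1⊕1⊕0⊕0⊕1⊕0⊕0 = 1
Syndrome s8…s1 = 1001 → error at position 9.
Flip position 9: 010101101100100 → 010101100100100
Read data bits from positions 3,5,6,7,9,10,11,12,13,14,15: 00110100100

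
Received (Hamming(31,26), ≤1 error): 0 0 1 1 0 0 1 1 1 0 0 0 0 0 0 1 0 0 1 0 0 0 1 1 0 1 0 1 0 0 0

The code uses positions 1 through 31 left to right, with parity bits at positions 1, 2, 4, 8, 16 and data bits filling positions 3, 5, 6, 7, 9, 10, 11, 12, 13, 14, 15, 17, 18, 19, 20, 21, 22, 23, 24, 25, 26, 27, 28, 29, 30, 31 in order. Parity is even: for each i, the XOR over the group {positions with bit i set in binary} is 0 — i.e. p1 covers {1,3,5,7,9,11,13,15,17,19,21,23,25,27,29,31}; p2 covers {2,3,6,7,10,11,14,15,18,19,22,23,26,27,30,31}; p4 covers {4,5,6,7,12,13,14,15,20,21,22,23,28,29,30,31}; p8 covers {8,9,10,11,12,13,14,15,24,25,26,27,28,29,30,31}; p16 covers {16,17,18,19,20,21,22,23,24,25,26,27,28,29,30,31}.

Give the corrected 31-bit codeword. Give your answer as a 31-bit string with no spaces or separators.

0011001110100001001000110101000

s1 (pos 1,3,5,7,9,11,13,15,17,19,21,23,25,27,29,31): 0⊕1⊕0⊕1⊕1⊕0⊕0⊕0⊕0⊕1⊕0⊕1⊕0⊕0⊕0⊕0 = 1
s2 (pos 2,3,6,7,10,11,14,15,18,19,22,23,26,27,30,31): 0⊕1⊕0⊕1⊕0⊕0⊕0⊕0⊕0⊕1⊕0⊕1⊕1⊕0⊕0⊕0 = 1
s4 (pos 4,5,6,7,12,13,14,15,20,21,22,23,28,29,30,31): 1⊕0⊕0⊕1⊕0⊕0⊕0⊕0⊕0⊕0⊕0⊕1⊕1⊕0⊕0⊕0 = 0
s8 (pos 8,9,10,11,12,13,14,15,24,25,26,27,28,29,30,31): 1⊕1⊕0⊕0⊕0⊕0⊕0⊕0⊕1⊕0⊕1⊕0⊕1⊕0⊕0⊕0 = 1
s16 (pos 16,17,18,19,20,21,22,23,24,25,26,27,28,29,30,31): 1⊕0⊕0⊕1⊕0⊕0⊕0⊕1⊕1⊕0⊕1⊕0⊕1⊕0⊕0⊕0 = 0
Syndrome s16…s1 = 01011 → error at position 11.
Flip position 11: 0011001110000001001000110101000 → 0011001110100001001000110101000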